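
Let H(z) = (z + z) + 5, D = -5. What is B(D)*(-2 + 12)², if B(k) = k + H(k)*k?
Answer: 2000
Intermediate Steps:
H(z) = 5 + 2*z (H(z) = 2*z + 5 = 5 + 2*z)
B(k) = k + k*(5 + 2*k) (B(k) = k + (5 + 2*k)*k = k + k*(5 + 2*k))
B(D)*(-2 + 12)² = (2*(-5)*(3 - 5))*(-2 + 12)² = (2*(-5)*(-2))*10² = 20*100 = 2000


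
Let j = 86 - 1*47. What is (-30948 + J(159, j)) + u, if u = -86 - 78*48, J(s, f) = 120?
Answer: -34658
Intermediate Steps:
j = 39 (j = 86 - 47 = 39)
u = -3830 (u = -86 - 3744 = -3830)
(-30948 + J(159, j)) + u = (-30948 + 120) - 3830 = -30828 - 3830 = -34658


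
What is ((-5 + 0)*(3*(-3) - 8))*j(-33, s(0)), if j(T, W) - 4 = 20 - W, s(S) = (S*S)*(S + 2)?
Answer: 2040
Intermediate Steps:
s(S) = S²*(2 + S)
j(T, W) = 24 - W (j(T, W) = 4 + (20 - W) = 24 - W)
((-5 + 0)*(3*(-3) - 8))*j(-33, s(0)) = ((-5 + 0)*(3*(-3) - 8))*(24 - 0²*(2 + 0)) = (-5*(-9 - 8))*(24 - 0*2) = (-5*(-17))*(24 - 1*0) = 85*(24 + 0) = 85*24 = 2040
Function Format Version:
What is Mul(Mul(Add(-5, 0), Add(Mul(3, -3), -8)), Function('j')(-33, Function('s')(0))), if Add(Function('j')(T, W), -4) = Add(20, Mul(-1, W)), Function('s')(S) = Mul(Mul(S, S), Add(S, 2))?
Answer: 2040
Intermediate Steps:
Function('s')(S) = Mul(Pow(S, 2), Add(2, S))
Function('j')(T, W) = Add(24, Mul(-1, W)) (Function('j')(T, W) = Add(4, Add(20, Mul(-1, W))) = Add(24, Mul(-1, W)))
Mul(Mul(Add(-5, 0), Add(Mul(3, -3), -8)), Function('j')(-33, Function('s')(0))) = Mul(Mul(Add(-5, 0), Add(Mul(3, -3), -8)), Add(24, Mul(-1, Mul(Pow(0, 2), Add(2, 0))))) = Mul(Mul(-5, Add(-9, -8)), Add(24, Mul(-1, Mul(0, 2)))) = Mul(Mul(-5, -17), Add(24, Mul(-1, 0))) = Mul(85, Add(24, 0)) = Mul(85, 24) = 2040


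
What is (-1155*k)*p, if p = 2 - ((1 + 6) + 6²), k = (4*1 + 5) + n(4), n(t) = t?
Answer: 615615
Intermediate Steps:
k = 13 (k = (4*1 + 5) + 4 = (4 + 5) + 4 = 9 + 4 = 13)
p = -41 (p = 2 - (7 + 36) = 2 - 1*43 = 2 - 43 = -41)
(-1155*k)*p = -1155*13*(-41) = -15015*(-41) = 615615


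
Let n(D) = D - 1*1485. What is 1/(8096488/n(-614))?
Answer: -2099/8096488 ≈ -0.00025925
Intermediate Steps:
n(D) = -1485 + D (n(D) = D - 1485 = -1485 + D)
1/(8096488/n(-614)) = 1/(8096488/(-1485 - 614)) = 1/(8096488/(-2099)) = 1/(8096488*(-1/2099)) = 1/(-8096488/2099) = -2099/8096488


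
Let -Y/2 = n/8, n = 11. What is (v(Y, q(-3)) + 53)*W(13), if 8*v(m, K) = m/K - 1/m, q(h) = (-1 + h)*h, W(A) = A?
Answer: 2911259/4224 ≈ 689.22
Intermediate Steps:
Y = -11/4 (Y = -22/8 = -2*11/8 = -11/4 ≈ -2.7500)
q(h) = h*(-1 + h)
v(m, K) = -1/(8*m) + m/(8*K) (v(m, K) = (m/K - 1/m)/8 = (-1/m + m/K)/8 = -1/(8*m) + m/(8*K))
(v(Y, q(-3)) + 53)*W(13) = (((-11/4)² - (-3)*(-1 - 3))/(8*((-3*(-1 - 3)))*(-11/4)) + 53)*13 = ((⅛)*(-4/11)*(121/16 - (-3)*(-4))/(-3*(-4)) + 53)*13 = ((⅛)*(-4/11)*(121/16 - 1*12)/12 + 53)*13 = ((⅛)*(1/12)*(-4/11)*(121/16 - 12) + 53)*13 = ((⅛)*(1/12)*(-4/11)*(-71/16) + 53)*13 = (71/4224 + 53)*13 = (223943/4224)*13 = 2911259/4224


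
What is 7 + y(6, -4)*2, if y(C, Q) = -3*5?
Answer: -23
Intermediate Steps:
y(C, Q) = -15
7 + y(6, -4)*2 = 7 - 15*2 = 7 - 30 = -23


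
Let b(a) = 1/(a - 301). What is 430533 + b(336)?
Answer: 15068656/35 ≈ 4.3053e+5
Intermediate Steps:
b(a) = 1/(-301 + a)
430533 + b(336) = 430533 + 1/(-301 + 336) = 430533 + 1/35 = 15068656/35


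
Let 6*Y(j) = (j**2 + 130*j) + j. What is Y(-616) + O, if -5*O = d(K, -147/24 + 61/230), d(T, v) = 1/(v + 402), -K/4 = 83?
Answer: 6049043452/121483 ≈ 49793.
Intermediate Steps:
K = -332 (K = -4*83 = -332)
d(T, v) = 1/(402 + v)
Y(j) = j**2/6 + 131*j/6 (Y(j) = ((j**2 + 130*j) + j)/6 = (j**2 + 131*j)/6 = j**2/6 + 131*j/6)
O = -184/364449 (O = -1/(5*(402 + (-147/24 + 61/230))) = -1/(5*(402 + (-147*1/24 + 61*(1/230)))) = -1/(5*(402 + (-49/8 + 61/230))) = -1/(5*(402 - 5391/920)) = -1/(5*364449/920) = -1/5*920/364449 = -184/364449 ≈ -0.00050487)
Y(-616) + O = (1/6)*(-616)*(131 - 616) - 184/364449 = (1/6)*(-616)*(-485) - 184/364449 = 149380/3 - 184/364449 = 6049043452/121483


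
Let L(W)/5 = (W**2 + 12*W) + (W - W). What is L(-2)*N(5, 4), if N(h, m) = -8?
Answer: 800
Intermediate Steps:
L(W) = 5*W**2 + 60*W (L(W) = 5*((W**2 + 12*W) + (W - W)) = 5*((W**2 + 12*W) + 0) = 5*(W**2 + 12*W) = 5*W**2 + 60*W)
L(-2)*N(5, 4) = (5*(-2)*(12 - 2))*(-8) = (5*(-2)*10)*(-8) = -100*(-8) = 800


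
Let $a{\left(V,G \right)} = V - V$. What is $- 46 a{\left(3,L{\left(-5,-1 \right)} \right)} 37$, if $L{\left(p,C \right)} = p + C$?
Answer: $0$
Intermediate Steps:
$L{\left(p,C \right)} = C + p$
$a{\left(V,G \right)} = 0$
$- 46 a{\left(3,L{\left(-5,-1 \right)} \right)} 37 = \left(-46\right) 0 \cdot 37 = 0 \cdot 37 = 0$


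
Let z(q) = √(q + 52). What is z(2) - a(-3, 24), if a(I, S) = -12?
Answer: 12 + 3*√6 ≈ 19.348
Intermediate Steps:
z(q) = √(52 + q)
z(2) - a(-3, 24) = √(52 + 2) - 1*(-12) = √54 + 12 = 3*√6 + 12 = 12 + 3*√6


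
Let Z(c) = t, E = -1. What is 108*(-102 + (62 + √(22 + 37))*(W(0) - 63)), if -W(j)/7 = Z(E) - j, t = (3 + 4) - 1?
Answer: -714096 - 11340*√59 ≈ -8.0120e+5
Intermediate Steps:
t = 6 (t = 7 - 1 = 6)
Z(c) = 6
W(j) = -42 + 7*j (W(j) = -7*(6 - j) = -42 + 7*j)
108*(-102 + (62 + √(22 + 37))*(W(0) - 63)) = 108*(-102 + (62 + √(22 + 37))*((-42 + 7*0) - 63)) = 108*(-102 + (62 + √59)*((-42 + 0) - 63)) = 108*(-102 + (62 + √59)*(-42 - 63)) = 108*(-102 + (62 + √59)*(-105)) = 108*(-102 + (-6510 - 105*√59)) = 108*(-6612 - 105*√59) = -714096 - 11340*√59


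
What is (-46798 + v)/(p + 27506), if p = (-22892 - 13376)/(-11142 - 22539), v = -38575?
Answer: -2875448013/926465854 ≈ -3.1037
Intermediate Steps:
p = 36268/33681 (p = -36268/(-33681) = -36268*(-1/33681) = 36268/33681 ≈ 1.0768)
(-46798 + v)/(p + 27506) = (-46798 - 38575)/(36268/33681 + 27506) = -85373/926465854/33681 = -85373*33681/926465854 = -2875448013/926465854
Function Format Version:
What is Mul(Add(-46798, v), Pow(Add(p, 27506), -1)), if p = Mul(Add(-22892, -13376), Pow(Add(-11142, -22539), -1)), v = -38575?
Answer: Rational(-2875448013, 926465854) ≈ -3.1037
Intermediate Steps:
p = Rational(36268, 33681) (p = Mul(-36268, Pow(-33681, -1)) = Mul(-36268, Rational(-1, 33681)) = Rational(36268, 33681) ≈ 1.0768)
Mul(Add(-46798, v), Pow(Add(p, 27506), -1)) = Mul(Add(-46798, -38575), Pow(Add(Rational(36268, 33681), 27506), -1)) = Mul(-85373, Pow(Rational(926465854, 33681), -1)) = Mul(-85373, Rational(33681, 926465854)) = Rational(-2875448013, 926465854)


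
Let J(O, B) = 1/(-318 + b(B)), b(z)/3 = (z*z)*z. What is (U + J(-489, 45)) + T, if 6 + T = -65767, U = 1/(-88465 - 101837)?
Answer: -379753520516353/5773699246 ≈ -65773.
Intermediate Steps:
b(z) = 3*z³ (b(z) = 3*((z*z)*z) = 3*(z²*z) = 3*z³)
J(O, B) = 1/(-318 + 3*B³)
U = -1/190302 (U = 1/(-190302) = -1/190302 ≈ -5.2548e-6)
T = -65773 (T = -6 - 65767 = -65773)
(U + J(-489, 45)) + T = (-1/190302 + 1/(3*(-106 + 45³))) - 65773 = (-1/190302 + 1/(3*(-106 + 91125))) - 65773 = (-1/190302 + (⅓)/91019) - 65773 = (-1/190302 + (⅓)*(1/91019)) - 65773 = (-1/190302 + 1/273057) - 65773 = -9195/5773699246 - 65773 = -379753520516353/5773699246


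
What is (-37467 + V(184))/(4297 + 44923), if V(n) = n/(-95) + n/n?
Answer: -1779727/2337950 ≈ -0.76123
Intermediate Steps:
V(n) = 1 - n/95 (V(n) = n*(-1/95) + 1 = -n/95 + 1 = 1 - n/95)
(-37467 + V(184))/(4297 + 44923) = (-37467 + (1 - 1/95*184))/(4297 + 44923) = (-37467 + (1 - 184/95))/49220 = (-37467 - 89/95)*(1/49220) = -3559454/95*1/49220 = -1779727/2337950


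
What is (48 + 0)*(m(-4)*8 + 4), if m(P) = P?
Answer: -1344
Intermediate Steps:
(48 + 0)*(m(-4)*8 + 4) = (48 + 0)*(-4*8 + 4) = 48*(-32 + 4) = 48*(-28) = -1344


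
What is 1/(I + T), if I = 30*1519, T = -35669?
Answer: 1/9901 ≈ 0.00010100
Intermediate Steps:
I = 45570
1/(I + T) = 1/(45570 - 35669) = 1/9901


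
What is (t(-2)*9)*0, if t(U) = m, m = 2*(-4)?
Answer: 0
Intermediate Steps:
m = -8
t(U) = -8
(t(-2)*9)*0 = -8*9*0 = -72*0 = 0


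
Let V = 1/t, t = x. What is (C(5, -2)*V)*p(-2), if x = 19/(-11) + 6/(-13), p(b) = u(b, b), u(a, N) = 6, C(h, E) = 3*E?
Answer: 5148/313 ≈ 16.447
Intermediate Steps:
p(b) = 6
x = -313/143 (x = 19*(-1/11) + 6*(-1/13) = -19/11 - 6/13 = -313/143 ≈ -2.1888)
t = -313/143 ≈ -2.1888
V = -143/313 (V = 1/(-313/143) = -143/313 ≈ -0.45687)
(C(5, -2)*V)*p(-2) = ((3*(-2))*(-143/313))*6 = -6*(-143/313)*6 = (858/313)*6 = 5148/313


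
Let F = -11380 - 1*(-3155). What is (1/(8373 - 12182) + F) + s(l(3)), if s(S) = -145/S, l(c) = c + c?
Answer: -188526461/22854 ≈ -8249.2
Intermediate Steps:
l(c) = 2*c
F = -8225 (F = -11380 + 3155 = -8225)
(1/(8373 - 12182) + F) + s(l(3)) = (1/(8373 - 12182) - 8225) - 145/(2*3) = (1/(-3809) - 8225) - 145/6 = (-1/3809 - 8225) - 145*⅙ = -31329026/3809 - 145/6 = -188526461/22854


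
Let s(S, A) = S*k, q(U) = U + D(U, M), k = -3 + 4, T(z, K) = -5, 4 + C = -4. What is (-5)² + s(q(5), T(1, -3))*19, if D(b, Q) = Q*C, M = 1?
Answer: -32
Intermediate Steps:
C = -8 (C = -4 - 4 = -8)
D(b, Q) = -8*Q (D(b, Q) = Q*(-8) = -8*Q)
k = 1
q(U) = -8 + U (q(U) = U - 8*1 = U - 8 = -8 + U)
s(S, A) = S (s(S, A) = S*1 = S)
(-5)² + s(q(5), T(1, -3))*19 = (-5)² + (-8 + 5)*19 = 25 - 3*19 = 25 - 57 = -32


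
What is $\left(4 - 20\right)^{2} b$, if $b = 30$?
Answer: $7680$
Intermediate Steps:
$\left(4 - 20\right)^{2} b = \left(4 - 20\right)^{2} \cdot 30 = \left(-16\right)^{2} \cdot 30 = 256 \cdot 30 = 7680$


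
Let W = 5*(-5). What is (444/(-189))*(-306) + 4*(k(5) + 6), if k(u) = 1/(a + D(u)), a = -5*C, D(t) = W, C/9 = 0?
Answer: 129972/175 ≈ 742.70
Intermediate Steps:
W = -25
C = 0 (C = 9*0 = 0)
D(t) = -25
a = 0 (a = -5*0 = 0)
k(u) = -1/25 (k(u) = 1/(0 - 25) = 1/(-25) = -1/25)
(444/(-189))*(-306) + 4*(k(5) + 6) = (444/(-189))*(-306) + 4*(-1/25 + 6) = (444*(-1/189))*(-306) + 4*(149/25) = -148/63*(-306) + 596/25 = 5032/7 + 596/25 = 129972/175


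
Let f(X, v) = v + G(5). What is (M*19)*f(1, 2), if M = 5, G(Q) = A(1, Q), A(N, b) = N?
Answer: 285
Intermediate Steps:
G(Q) = 1
f(X, v) = 1 + v (f(X, v) = v + 1 = 1 + v)
(M*19)*f(1, 2) = (5*19)*(1 + 2) = 95*3 = 285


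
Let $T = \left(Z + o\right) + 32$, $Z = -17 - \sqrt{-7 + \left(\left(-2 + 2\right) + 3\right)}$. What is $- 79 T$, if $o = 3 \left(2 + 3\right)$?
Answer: $-2370 + 158 i \approx -2370.0 + 158.0 i$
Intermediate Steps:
$o = 15$ ($o = 3 \cdot 5 = 15$)
$Z = -17 - 2 i$ ($Z = -17 - \sqrt{-7 + \left(0 + 3\right)} = -17 - \sqrt{-7 + 3} = -17 - \sqrt{-4} = -17 - 2 i \approx -17.0 - 2.0 i$)
$T = 30 - 2 i$ ($T = \left(\left(-17 - 2 i\right) + 15\right) + 32 = \left(-2 - 2 i\right) + 32 = 30 - 2 i \approx 30.0 - 2.0 i$)
$- 79 T = - 79 \left(30 - 2 i\right) = -2370 + 158 i$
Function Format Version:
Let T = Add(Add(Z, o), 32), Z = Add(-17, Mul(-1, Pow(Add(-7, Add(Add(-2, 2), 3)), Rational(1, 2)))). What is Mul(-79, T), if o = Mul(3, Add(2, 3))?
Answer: Add(-2370, Mul(158, I)) ≈ Add(-2370.0, Mul(158.00, I))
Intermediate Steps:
o = 15 (o = Mul(3, 5) = 15)
Z = Add(-17, Mul(-2, I)) (Z = Add(-17, Mul(-1, Pow(Add(-7, Add(0, 3)), Rational(1, 2)))) = Add(-17, Mul(-1, Pow(Add(-7, 3), Rational(1, 2)))) = Add(-17, Mul(-1, Pow(-4, Rational(1, 2)))) = Add(-17, Mul(-1, Mul(2, I))) = Add(-17, Mul(-2, I)) ≈ Add(-17.000, Mul(-2.0000, I)))
T = Add(30, Mul(-2, I)) (T = Add(Add(Add(-17, Mul(-2, I)), 15), 32) = Add(Add(-2, Mul(-2, I)), 32) = Add(30, Mul(-2, I)) ≈ Add(30.000, Mul(-2.0000, I)))
Mul(-79, T) = Mul(-79, Add(30, Mul(-2, I))) = Add(-2370, Mul(158, I))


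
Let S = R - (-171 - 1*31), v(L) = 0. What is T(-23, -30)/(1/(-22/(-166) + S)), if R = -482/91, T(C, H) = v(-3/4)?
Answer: 0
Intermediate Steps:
T(C, H) = 0
R = -482/91 (R = -482*1/91 = -482/91 ≈ -5.2967)
S = 17900/91 (S = -482/91 - (-171 - 1*31) = -482/91 - (-171 - 31) = -482/91 - 1*(-202) = -482/91 + 202 = 17900/91 ≈ 196.70)
T(-23, -30)/(1/(-22/(-166) + S)) = 0/(1/(-22/(-166) + 17900/91)) = 0/(1/(-22*(-1/166) + 17900/91)) = 0/(1/(11/83 + 17900/91)) = 0/(1/(1486701/7553)) = 0/(7553/1486701) = 0*(1486701/7553) = 0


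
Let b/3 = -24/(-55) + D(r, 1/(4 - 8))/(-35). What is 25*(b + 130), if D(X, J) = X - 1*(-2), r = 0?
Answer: 252440/77 ≈ 3278.4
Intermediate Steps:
D(X, J) = 2 + X (D(X, J) = X + 2 = 2 + X)
b = 438/385 (b = 3*(-24/(-55) + (2 + 0)/(-35)) = 3*(-24*(-1/55) + 2*(-1/35)) = 3*(24/55 - 2/35) = 3*(146/385) = 438/385 ≈ 1.1377)
25*(b + 130) = 25*(438/385 + 130) = 25*(50488/385) = 252440/77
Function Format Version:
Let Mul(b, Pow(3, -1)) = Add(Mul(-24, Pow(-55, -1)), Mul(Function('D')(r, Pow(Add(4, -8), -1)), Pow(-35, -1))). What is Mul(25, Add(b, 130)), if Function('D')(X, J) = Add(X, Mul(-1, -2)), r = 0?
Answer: Rational(252440, 77) ≈ 3278.4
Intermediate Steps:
Function('D')(X, J) = Add(2, X) (Function('D')(X, J) = Add(X, 2) = Add(2, X))
b = Rational(438, 385) (b = Mul(3, Add(Mul(-24, Pow(-55, -1)), Mul(Add(2, 0), Pow(-35, -1)))) = Mul(3, Add(Mul(-24, Rational(-1, 55)), Mul(2, Rational(-1, 35)))) = Mul(3, Add(Rational(24, 55), Rational(-2, 35))) = Mul(3, Rational(146, 385)) = Rational(438, 385) ≈ 1.1377)
Mul(25, Add(b, 130)) = Mul(25, Add(Rational(438, 385), 130)) = Mul(25, Rational(50488, 385)) = Rational(252440, 77)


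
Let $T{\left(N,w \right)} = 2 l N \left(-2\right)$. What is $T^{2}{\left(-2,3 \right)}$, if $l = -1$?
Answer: $64$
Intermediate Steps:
$T{\left(N,w \right)} = 4 N$ ($T{\left(N,w \right)} = 2 \left(-1\right) N \left(-2\right) = - 2 \left(- 2 N\right) = 4 N$)
$T^{2}{\left(-2,3 \right)} = \left(4 \left(-2\right)\right)^{2} = \left(-8\right)^{2} = 64$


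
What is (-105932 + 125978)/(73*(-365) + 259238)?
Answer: 6682/77531 ≈ 0.086185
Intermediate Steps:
(-105932 + 125978)/(73*(-365) + 259238) = 20046/(-26645 + 259238) = 20046/232593 = 20046*(1/232593) = 6682/77531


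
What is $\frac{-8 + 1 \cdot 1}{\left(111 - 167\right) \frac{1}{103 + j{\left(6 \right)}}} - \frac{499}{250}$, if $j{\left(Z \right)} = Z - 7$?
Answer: $\frac{5377}{500} \approx 10.754$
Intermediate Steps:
$j{\left(Z \right)} = -7 + Z$ ($j{\left(Z \right)} = Z - 7 = -7 + Z$)
$\frac{-8 + 1 \cdot 1}{\left(111 - 167\right) \frac{1}{103 + j{\left(6 \right)}}} - \frac{499}{250} = \frac{-8 + 1 \cdot 1}{\left(111 - 167\right) \frac{1}{103 + \left(-7 + 6\right)}} - \frac{499}{250} = \frac{-8 + 1}{\left(-56\right) \frac{1}{103 - 1}} - \frac{499}{250} = - \frac{7}{\left(-56\right) \frac{1}{102}} - \frac{499}{250} = - \frac{7}{- \frac{28}{51}} - \frac{499}{250} = \left(-7\right) \left(- \frac{51}{28}\right) - \frac{499}{250} = \frac{51}{4} - \frac{499}{250} = \frac{5377}{500}$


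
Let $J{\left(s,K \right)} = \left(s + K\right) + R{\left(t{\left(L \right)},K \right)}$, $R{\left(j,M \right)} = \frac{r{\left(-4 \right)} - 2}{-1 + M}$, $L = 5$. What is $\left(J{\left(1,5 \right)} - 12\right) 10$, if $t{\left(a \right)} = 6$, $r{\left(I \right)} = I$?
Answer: $-75$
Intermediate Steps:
$R{\left(j,M \right)} = - \frac{6}{-1 + M}$ ($R{\left(j,M \right)} = \frac{-4 - 2}{-1 + M} = - \frac{6}{-1 + M}$)
$J{\left(s,K \right)} = K + s - \frac{6}{-1 + K}$ ($J{\left(s,K \right)} = \left(s + K\right) - \frac{6}{-1 + K} = \left(K + s\right) - \frac{6}{-1 + K} = K + s - \frac{6}{-1 + K}$)
$\left(J{\left(1,5 \right)} - 12\right) 10 = \left(\frac{-6 + \left(-1 + 5\right) \left(5 + 1\right)}{-1 + 5} - 12\right) 10 = \left(\frac{-6 + 4 \cdot 6}{4} - 12\right) 10 = \left(\frac{-6 + 24}{4} - 12\right) 10 = \left(\frac{1}{4} \cdot 18 - 12\right) 10 = \left(\frac{9}{2} - 12\right) 10 = \left(- \frac{15}{2}\right) 10 = -75$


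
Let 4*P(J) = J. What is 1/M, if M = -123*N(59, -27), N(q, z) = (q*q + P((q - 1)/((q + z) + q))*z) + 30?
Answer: -182/78500937 ≈ -2.3184e-6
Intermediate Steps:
P(J) = J/4
N(q, z) = 30 + q² + z*(-1 + q)/(4*(z + 2*q)) (N(q, z) = (q*q + (((q - 1)/((q + z) + q))/4)*z) + 30 = (q² + (((-1 + q)/(z + 2*q))/4)*z) + 30 = (q² + ((-1 + q)/(4*(z + 2*q)))*z) + 30 = (q² + z*(-1 + q)/(4*(z + 2*q))) + 30 = 30 + q² + z*(-1 + q)/(4*(z + 2*q)))
M = -78500937/182 (M = -123*((30 + 59²)*(-27 + 2*59) + (¼)*(-27)*(-1 + 59))/(-27 + 2*59) = -123*((30 + 3481)*(-27 + 118) + (¼)*(-27)*58)/(-27 + 118) = -123*(3511*91 - 783/2)/91 = -123*(319501 - 783/2)/91 = -123*638219/(91*2) = -123*638219/182 = -78500937/182 ≈ -4.3132e+5)
1/M = 1/(-78500937/182) = -182/78500937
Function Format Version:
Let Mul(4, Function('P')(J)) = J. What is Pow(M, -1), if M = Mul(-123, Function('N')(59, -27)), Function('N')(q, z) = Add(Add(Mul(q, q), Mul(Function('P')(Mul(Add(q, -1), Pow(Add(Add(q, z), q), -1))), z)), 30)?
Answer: Rational(-182, 78500937) ≈ -2.3184e-6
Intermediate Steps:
Function('P')(J) = Mul(Rational(1, 4), J)
Function('N')(q, z) = Add(30, Pow(q, 2), Mul(Rational(1, 4), z, Pow(Add(z, Mul(2, q)), -1), Add(-1, q))) (Function('N')(q, z) = Add(Add(Mul(q, q), Mul(Mul(Rational(1, 4), Mul(Add(q, -1), Pow(Add(Add(q, z), q), -1))), z)), 30) = Add(Add(Pow(q, 2), Mul(Mul(Rational(1, 4), Mul(Add(-1, q), Pow(Add(z, Mul(2, q)), -1))), z)), 30) = Add(Add(Pow(q, 2), Mul(Mul(Rational(1, 4), Mul(Pow(Add(z, Mul(2, q)), -1), Add(-1, q))), z)), 30) = Add(Add(Pow(q, 2), Mul(Mul(Rational(1, 4), Pow(Add(z, Mul(2, q)), -1), Add(-1, q)), z)), 30) = Add(Add(Pow(q, 2), Mul(Rational(1, 4), z, Pow(Add(z, Mul(2, q)), -1), Add(-1, q))), 30) = Add(30, Pow(q, 2), Mul(Rational(1, 4), z, Pow(Add(z, Mul(2, q)), -1), Add(-1, q))))
M = Rational(-78500937, 182) (M = Mul(-123, Mul(Pow(Add(-27, Mul(2, 59)), -1), Add(Mul(Add(30, Pow(59, 2)), Add(-27, Mul(2, 59))), Mul(Rational(1, 4), -27, Add(-1, 59))))) = Mul(-123, Mul(Pow(Add(-27, 118), -1), Add(Mul(Add(30, 3481), Add(-27, 118)), Mul(Rational(1, 4), -27, 58)))) = Mul(-123, Mul(Pow(91, -1), Add(Mul(3511, 91), Rational(-783, 2)))) = Mul(-123, Mul(Rational(1, 91), Add(319501, Rational(-783, 2)))) = Mul(-123, Mul(Rational(1, 91), Rational(638219, 2))) = Mul(-123, Rational(638219, 182)) = Rational(-78500937, 182) ≈ -4.3132e+5)
Pow(M, -1) = Pow(Rational(-78500937, 182), -1) = Rational(-182, 78500937)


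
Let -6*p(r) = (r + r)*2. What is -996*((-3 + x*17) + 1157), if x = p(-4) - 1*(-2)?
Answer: -1228400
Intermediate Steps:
p(r) = -2*r/3 (p(r) = -(r + r)*2/6 = -2*r*2/6 = -2*r/3)
x = 14/3 (x = -⅔*(-4) - 1*(-2) = 8/3 + 2 = 14/3 ≈ 4.6667)
-996*((-3 + x*17) + 1157) = -996*((-3 + (14/3)*17) + 1157) = -996*((-3 + 238/3) + 1157) = -996*(229/3 + 1157) = -996*3700/3 = -1228400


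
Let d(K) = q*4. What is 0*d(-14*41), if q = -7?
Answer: 0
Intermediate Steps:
d(K) = -28 (d(K) = -7*4 = -28)
0*d(-14*41) = 0*(-28) = 0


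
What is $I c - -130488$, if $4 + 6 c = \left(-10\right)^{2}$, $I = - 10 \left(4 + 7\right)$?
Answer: $128728$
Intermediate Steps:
$I = -110$ ($I = \left(-10\right) 11 = -110$)
$c = 16$ ($c = - \frac{2}{3} + \frac{\left(-10\right)^{2}}{6} = - \frac{2}{3} + \frac{1}{6} \cdot 100 = - \frac{2}{3} + \frac{50}{3} = 16$)
$I c - -130488 = \left(-110\right) 16 - -130488 = -1760 + 130488 = 128728$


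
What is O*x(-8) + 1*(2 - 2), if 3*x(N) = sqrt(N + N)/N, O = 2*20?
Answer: -20*I/3 ≈ -6.6667*I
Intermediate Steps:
O = 40
x(N) = sqrt(2)/(3*sqrt(N)) (x(N) = (sqrt(N + N)/N)/3 = (sqrt(2*N)/N)/3 = ((sqrt(2)*sqrt(N))/N)/3 = (sqrt(2)/sqrt(N))/3 = sqrt(2)/(3*sqrt(N)))
O*x(-8) + 1*(2 - 2) = 40*(sqrt(2)/(3*sqrt(-8))) + 1*(2 - 2) = 40*(sqrt(2)*(-I*sqrt(2)/4)/3) + 1*0 = 40*(-I/6) + 0 = -20*I/3 + 0 = -20*I/3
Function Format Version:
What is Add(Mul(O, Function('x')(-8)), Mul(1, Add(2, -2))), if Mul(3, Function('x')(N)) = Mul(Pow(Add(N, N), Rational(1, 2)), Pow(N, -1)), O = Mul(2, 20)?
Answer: Mul(Rational(-20, 3), I) ≈ Mul(-6.6667, I)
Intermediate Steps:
O = 40
Function('x')(N) = Mul(Rational(1, 3), Pow(2, Rational(1, 2)), Pow(N, Rational(-1, 2))) (Function('x')(N) = Mul(Rational(1, 3), Mul(Pow(Add(N, N), Rational(1, 2)), Pow(N, -1))) = Mul(Rational(1, 3), Mul(Pow(Mul(2, N), Rational(1, 2)), Pow(N, -1))) = Mul(Rational(1, 3), Mul(Mul(Pow(2, Rational(1, 2)), Pow(N, Rational(1, 2))), Pow(N, -1))) = Mul(Rational(1, 3), Mul(Pow(2, Rational(1, 2)), Pow(N, Rational(-1, 2)))) = Mul(Rational(1, 3), Pow(2, Rational(1, 2)), Pow(N, Rational(-1, 2))))
Add(Mul(O, Function('x')(-8)), Mul(1, Add(2, -2))) = Add(Mul(40, Mul(Rational(1, 3), Pow(2, Rational(1, 2)), Pow(-8, Rational(-1, 2)))), Mul(1, Add(2, -2))) = Add(Mul(40, Mul(Rational(1, 3), Pow(2, Rational(1, 2)), Mul(Rational(-1, 4), I, Pow(2, Rational(1, 2))))), Mul(1, 0)) = Add(Mul(40, Mul(Rational(-1, 6), I)), 0) = Add(Mul(Rational(-20, 3), I), 0) = Mul(Rational(-20, 3), I)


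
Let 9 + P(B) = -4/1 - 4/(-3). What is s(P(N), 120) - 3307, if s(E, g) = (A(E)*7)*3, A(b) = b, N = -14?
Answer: -3552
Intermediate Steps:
P(B) = -35/3 (P(B) = -9 + (-4/1 - 4/(-3)) = -9 + (-4*1 - 4*(-⅓)) = -9 + (-4 + 4/3) = -9 - 8/3 = -35/3)
s(E, g) = 21*E (s(E, g) = (E*7)*3 = (7*E)*3 = 21*E)
s(P(N), 120) - 3307 = 21*(-35/3) - 3307 = -245 - 3307 = -3552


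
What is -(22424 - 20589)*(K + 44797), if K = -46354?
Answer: 2857095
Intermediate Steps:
-(22424 - 20589)*(K + 44797) = -(22424 - 20589)*(-46354 + 44797) = -1835*(-1557) = -1*(-2857095) = 2857095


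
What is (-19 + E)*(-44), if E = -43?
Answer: 2728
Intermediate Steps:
(-19 + E)*(-44) = (-19 - 43)*(-44) = -62*(-44) = 2728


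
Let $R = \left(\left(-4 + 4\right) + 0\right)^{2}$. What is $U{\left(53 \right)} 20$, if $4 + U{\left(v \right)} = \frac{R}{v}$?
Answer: $-80$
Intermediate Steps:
$R = 0$ ($R = \left(0 + 0\right)^{2} = 0^{2} = 0$)
$U{\left(v \right)} = -4$ ($U{\left(v \right)} = -4 + \frac{0}{v} = -4 + 0 = -4$)
$U{\left(53 \right)} 20 = \left(-4\right) 20 = -80$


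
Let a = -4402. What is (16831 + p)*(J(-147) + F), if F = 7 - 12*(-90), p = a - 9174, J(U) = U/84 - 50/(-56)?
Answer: 3535395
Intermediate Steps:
J(U) = 25/28 + U/84 (J(U) = U*(1/84) - 50*(-1/56) = U/84 + 25/28 = 25/28 + U/84)
p = -13576 (p = -4402 - 9174 = -13576)
F = 1087 (F = 7 + 1080 = 1087)
(16831 + p)*(J(-147) + F) = (16831 - 13576)*((25/28 + (1/84)*(-147)) + 1087) = 3255*((25/28 - 7/4) + 1087) = 3255*(-6/7 + 1087) = 3255*(7603/7) = 3535395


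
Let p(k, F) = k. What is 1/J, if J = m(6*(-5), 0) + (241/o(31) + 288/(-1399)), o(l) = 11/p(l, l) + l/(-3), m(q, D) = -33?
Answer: -1298272/74466027 ≈ -0.017434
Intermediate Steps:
o(l) = 11/l - l/3 (o(l) = 11/l + l/(-3) = 11/l + l*(-1/3) = 11/l - l/3)
J = -74466027/1298272 (J = -33 + (241/(11/31 - 1/3*31) + 288/(-1399)) = -33 + (241/(11*(1/31) - 31/3) + 288*(-1/1399)) = -33 + (241/(11/31 - 31/3) - 288/1399) = -33 + (241/(-928/93) - 288/1399) = -33 + (241*(-93/928) - 288/1399) = -33 + (-22413/928 - 288/1399) = -33 - 31623051/1298272 = -74466027/1298272 ≈ -57.358)
1/J = 1/(-74466027/1298272) = -1298272/74466027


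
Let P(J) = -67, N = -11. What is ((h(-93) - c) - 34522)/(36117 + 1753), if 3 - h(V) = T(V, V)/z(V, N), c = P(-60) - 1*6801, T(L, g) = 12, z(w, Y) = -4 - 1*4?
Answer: -55299/75740 ≈ -0.73012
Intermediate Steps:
z(w, Y) = -8 (z(w, Y) = -4 - 4 = -8)
c = -6868 (c = -67 - 1*6801 = -67 - 6801 = -6868)
h(V) = 9/2 (h(V) = 3 - 12/(-8) = 3 - 12*(-1)/8 = 3 - 1*(-3/2) = 3 + 3/2 = 9/2)
((h(-93) - c) - 34522)/(36117 + 1753) = ((9/2 - 1*(-6868)) - 34522)/(36117 + 1753) = ((9/2 + 6868) - 34522)/37870 = (13745/2 - 34522)*(1/37870) = -55299/2*1/37870 = -55299/75740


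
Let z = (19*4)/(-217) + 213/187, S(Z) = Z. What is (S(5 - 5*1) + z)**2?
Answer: 1024576081/1646655241 ≈ 0.62222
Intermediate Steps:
z = 32009/40579 (z = 76*(-1/217) + 213*(1/187) = -76/217 + 213/187 = 32009/40579 ≈ 0.78881)
(S(5 - 5*1) + z)**2 = ((5 - 5*1) + 32009/40579)**2 = ((5 - 5) + 32009/40579)**2 = (0 + 32009/40579)**2 = (32009/40579)**2 = 1024576081/1646655241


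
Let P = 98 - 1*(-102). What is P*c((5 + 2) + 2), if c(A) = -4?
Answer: -800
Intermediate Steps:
P = 200 (P = 98 + 102 = 200)
P*c((5 + 2) + 2) = 200*(-4) = -800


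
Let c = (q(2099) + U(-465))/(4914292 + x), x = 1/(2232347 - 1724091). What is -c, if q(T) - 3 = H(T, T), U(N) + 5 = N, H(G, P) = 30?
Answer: 222107872/2497718394753 ≈ 8.8924e-5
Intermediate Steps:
U(N) = -5 + N
q(T) = 33 (q(T) = 3 + 30 = 33)
x = 1/508256 ≈ 1.9675e-6
c = -222107872/2497718394753 (c = (33 + (-5 - 465))/(4914292 + 1/508256) = (33 - 470)/(2497718394753/508256) = -437*508256/2497718394753 = -222107872/2497718394753 ≈ -8.8924e-5)
-c = -1*(-222107872/2497718394753) = 222107872/2497718394753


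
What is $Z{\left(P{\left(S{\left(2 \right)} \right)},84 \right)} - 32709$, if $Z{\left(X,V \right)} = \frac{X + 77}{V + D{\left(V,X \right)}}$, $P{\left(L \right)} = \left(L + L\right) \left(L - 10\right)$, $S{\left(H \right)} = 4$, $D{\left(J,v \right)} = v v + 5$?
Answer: $- \frac{78272608}{2393} \approx -32709.0$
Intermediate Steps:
$D{\left(J,v \right)} = 5 + v^{2}$ ($D{\left(J,v \right)} = v^{2} + 5 = 5 + v^{2}$)
$P{\left(L \right)} = 2 L \left(-10 + L\right)$
$Z{\left(X,V \right)} = \frac{77 + X}{5 + V + X^{2}}$ ($Z{\left(X,V \right)} = \frac{X + 77}{V + \left(5 + X^{2}\right)} = \frac{77 + X}{5 + V + X^{2}}$)
$Z{\left(P{\left(S{\left(2 \right)} \right)},84 \right)} - 32709 = \frac{77 + 2 \cdot 4 \left(-10 + 4\right)}{5 + 84 + \left(2 \cdot 4 \left(-10 + 4\right)\right)^{2}} - 32709 = \frac{77 + 2 \cdot 4 \left(-6\right)}{5 + 84 + \left(2 \cdot 4 \left(-6\right)\right)^{2}} - 32709 = \frac{77 - 48}{5 + 84 + \left(-48\right)^{2}} - 32709 = \frac{1}{5 + 84 + 2304} \cdot 29 - 32709 = \frac{1}{2393} \cdot 29 - 32709 = \frac{29}{2393} - 32709 = - \frac{78272608}{2393}$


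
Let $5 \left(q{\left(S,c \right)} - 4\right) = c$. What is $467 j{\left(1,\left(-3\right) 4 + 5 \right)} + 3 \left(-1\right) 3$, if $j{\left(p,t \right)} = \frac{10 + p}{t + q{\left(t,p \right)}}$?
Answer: $- \frac{25811}{14} \approx -1843.6$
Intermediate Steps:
$q{\left(S,c \right)} = 4 + \frac{c}{5}$
$j{\left(p,t \right)} = \frac{10 + p}{4 + t + \frac{p}{5}}$ ($j{\left(p,t \right)} = \frac{10 + p}{t + \left(4 + \frac{p}{5}\right)} = \frac{10 + p}{4 + t + \frac{p}{5}}$)
$467 j{\left(1,\left(-3\right) 4 + 5 \right)} + 3 \left(-1\right) 3 = 467 \frac{5 \left(10 + 1\right)}{20 + 1 + 5 \left(\left(-3\right) 4 + 5\right)} + 3 \left(-1\right) 3 = 467 \cdot 5 \frac{1}{20 + 1 + 5 \left(-12 + 5\right)} 11 - 9 = 467 \cdot 5 \frac{1}{20 + 1 + 5 \left(-7\right)} 11 - 9 = 467 \cdot 5 \frac{1}{20 + 1 - 35} \cdot 11 - 9 = 467 \cdot 5 \frac{1}{-14} \cdot 11 - 9 = 467 \cdot 5 \left(- \frac{1}{14}\right) 11 - 9 = 467 \left(- \frac{55}{14}\right) - 9 = - \frac{25685}{14} - 9 = - \frac{25811}{14}$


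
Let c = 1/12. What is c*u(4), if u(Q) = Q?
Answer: 1/3 ≈ 0.33333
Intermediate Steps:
c = 1/12 ≈ 0.083333
c*u(4) = (1/12)*4 = 1/3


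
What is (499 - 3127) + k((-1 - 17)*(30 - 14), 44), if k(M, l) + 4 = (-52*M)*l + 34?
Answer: 656346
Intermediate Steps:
k(M, l) = 30 - 52*M*l (k(M, l) = -4 + ((-52*M)*l + 34) = -4 + (-52*M*l + 34) = -4 + (34 - 52*M*l) = 30 - 52*M*l)
(499 - 3127) + k((-1 - 17)*(30 - 14), 44) = (499 - 3127) + (30 - 52*(-1 - 17)*(30 - 14)*44) = -2628 + (30 - 52*(-18*16)*44) = -2628 + (30 - 52*(-288)*44) = -2628 + (30 + 658944) = -2628 + 658974 = 656346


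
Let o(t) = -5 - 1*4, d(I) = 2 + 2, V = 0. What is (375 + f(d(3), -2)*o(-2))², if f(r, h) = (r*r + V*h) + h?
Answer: 62001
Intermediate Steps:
d(I) = 4
f(r, h) = h + r² (f(r, h) = (r*r + 0*h) + h = (r² + 0) + h = r² + h = h + r²)
o(t) = -9 (o(t) = -5 - 4 = -9)
(375 + f(d(3), -2)*o(-2))² = (375 + (-2 + 4²)*(-9))² = (375 + (-2 + 16)*(-9))² = (375 + 14*(-9))² = (375 - 126)² = 249² = 62001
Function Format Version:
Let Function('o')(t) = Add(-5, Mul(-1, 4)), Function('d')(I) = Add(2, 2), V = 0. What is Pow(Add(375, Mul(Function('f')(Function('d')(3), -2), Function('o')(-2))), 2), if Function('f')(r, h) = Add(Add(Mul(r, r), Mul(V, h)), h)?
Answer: 62001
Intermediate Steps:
Function('d')(I) = 4
Function('f')(r, h) = Add(h, Pow(r, 2)) (Function('f')(r, h) = Add(Add(Mul(r, r), Mul(0, h)), h) = Add(Add(Pow(r, 2), 0), h) = Add(Pow(r, 2), h) = Add(h, Pow(r, 2)))
Function('o')(t) = -9 (Function('o')(t) = Add(-5, -4) = -9)
Pow(Add(375, Mul(Function('f')(Function('d')(3), -2), Function('o')(-2))), 2) = Pow(Add(375, Mul(Add(-2, Pow(4, 2)), -9)), 2) = Pow(Add(375, Mul(Add(-2, 16), -9)), 2) = Pow(Add(375, Mul(14, -9)), 2) = Pow(Add(375, -126), 2) = Pow(249, 2) = 62001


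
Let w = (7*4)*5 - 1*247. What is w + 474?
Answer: 367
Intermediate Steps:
w = -107 (w = 28*5 - 247 = 140 - 247 = -107)
w + 474 = -107 + 474 = 367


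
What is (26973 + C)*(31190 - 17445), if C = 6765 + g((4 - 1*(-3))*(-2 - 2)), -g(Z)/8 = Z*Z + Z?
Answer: 380599050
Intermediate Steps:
g(Z) = -8*Z - 8*Z**2 (g(Z) = -8*(Z*Z + Z) = -8*(Z**2 + Z) = -8*(Z + Z**2) = -8*Z - 8*Z**2)
C = 717 (C = 6765 - 8*(4 - 1*(-3))*(-2 - 2)*(1 + (4 - 1*(-3))*(-2 - 2)) = 6765 - 8*(4 + 3)*(-4)*(1 + (4 + 3)*(-4)) = 6765 - 8*7*(-4)*(1 + 7*(-4)) = 6765 - 8*(-28)*(1 - 28) = 6765 - 8*(-28)*(-27) = 6765 - 6048 = 717)
(26973 + C)*(31190 - 17445) = (26973 + 717)*(31190 - 17445) = 27690*13745 = 380599050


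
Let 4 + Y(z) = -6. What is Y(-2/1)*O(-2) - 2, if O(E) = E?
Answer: 18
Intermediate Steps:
Y(z) = -10 (Y(z) = -4 - 6 = -10)
Y(-2/1)*O(-2) - 2 = -10*(-2) - 2 = 20 - 2 = 18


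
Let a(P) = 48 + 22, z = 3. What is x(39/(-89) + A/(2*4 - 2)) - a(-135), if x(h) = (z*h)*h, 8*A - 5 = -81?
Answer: -21953279/380208 ≈ -57.740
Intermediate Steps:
A = -19/2 (A = 5/8 + (⅛)*(-81) = 5/8 - 81/8 = -19/2 ≈ -9.5000)
x(h) = 3*h² (x(h) = (3*h)*h = 3*h²)
a(P) = 70
x(39/(-89) + A/(2*4 - 2)) - a(-135) = 3*(39/(-89) - 19/(2*(2*4 - 2)))² - 1*70 = 3*(39*(-1/89) - 19/(2*(8 - 2)))² - 70 = 3*(-39/89 - 19/2/6)² - 70 = 3*(-39/89 - 19/2*⅙)² - 70 = 3*(-39/89 - 19/12)² - 70 = 3*(-2159/1068)² - 70 = 3*(4661281/1140624) - 70 = 4661281/380208 - 70 = -21953279/380208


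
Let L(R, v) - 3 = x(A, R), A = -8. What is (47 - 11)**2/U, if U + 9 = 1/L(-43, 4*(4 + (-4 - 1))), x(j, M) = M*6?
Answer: -41310/287 ≈ -143.94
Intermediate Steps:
x(j, M) = 6*M
L(R, v) = 3 + 6*R
U = -2296/255 (U = -9 + 1/(3 + 6*(-43)) = -9 + 1/(3 - 258) = -9 + 1/(-255) = -9 - 1/255 = -2296/255 ≈ -9.0039)
(47 - 11)**2/U = (47 - 11)**2/(-2296/255) = 36**2*(-255/2296) = 1296*(-255/2296) = -41310/287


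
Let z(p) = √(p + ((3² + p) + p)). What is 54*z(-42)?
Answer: 162*I*√13 ≈ 584.1*I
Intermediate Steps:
z(p) = √(9 + 3*p) (z(p) = √(p + ((9 + p) + p)) = √(p + (9 + 2*p)) = √(9 + 3*p))
54*z(-42) = 54*√(9 + 3*(-42)) = 54*√(9 - 126) = 54*√(-117) = 54*(3*I*√13) = 162*I*√13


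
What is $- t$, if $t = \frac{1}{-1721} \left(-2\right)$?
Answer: $- \frac{2}{1721} \approx -0.0011621$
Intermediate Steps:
$t = \frac{2}{1721}$ ($t = \left(- \frac{1}{1721}\right) \left(-2\right) = \frac{2}{1721} \approx 0.0011621$)
$- t = \left(-1\right) \frac{2}{1721} = - \frac{2}{1721}$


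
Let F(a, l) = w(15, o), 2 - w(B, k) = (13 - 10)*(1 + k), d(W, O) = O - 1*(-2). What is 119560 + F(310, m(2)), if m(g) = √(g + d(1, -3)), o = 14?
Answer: 119517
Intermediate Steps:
d(W, O) = 2 + O (d(W, O) = O + 2 = 2 + O)
w(B, k) = -1 - 3*k (w(B, k) = 2 - (13 - 10)*(1 + k) = 2 - 3*(1 + k) = 2 - (3 + 3*k) = 2 + (-3 - 3*k) = -1 - 3*k)
m(g) = √(-1 + g) (m(g) = √(g + (2 - 3)) = √(g - 1) = √(-1 + g))
F(a, l) = -43 (F(a, l) = -1 - 3*14 = -1 - 42 = -43)
119560 + F(310, m(2)) = 119560 - 43 = 119517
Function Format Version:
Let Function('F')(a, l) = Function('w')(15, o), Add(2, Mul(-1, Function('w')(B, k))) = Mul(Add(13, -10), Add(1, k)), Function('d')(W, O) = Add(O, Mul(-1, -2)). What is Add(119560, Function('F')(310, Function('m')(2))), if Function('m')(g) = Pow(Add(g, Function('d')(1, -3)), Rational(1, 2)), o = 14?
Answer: 119517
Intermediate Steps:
Function('d')(W, O) = Add(2, O) (Function('d')(W, O) = Add(O, 2) = Add(2, O))
Function('w')(B, k) = Add(-1, Mul(-3, k)) (Function('w')(B, k) = Add(2, Mul(-1, Mul(Add(13, -10), Add(1, k)))) = Add(2, Mul(-1, Mul(3, Add(1, k)))) = Add(2, Mul(-1, Add(3, Mul(3, k)))) = Add(2, Add(-3, Mul(-3, k))) = Add(-1, Mul(-3, k)))
Function('m')(g) = Pow(Add(-1, g), Rational(1, 2)) (Function('m')(g) = Pow(Add(g, Add(2, -3)), Rational(1, 2)) = Pow(Add(g, -1), Rational(1, 2)) = Pow(Add(-1, g), Rational(1, 2)))
Function('F')(a, l) = -43 (Function('F')(a, l) = Add(-1, Mul(-3, 14)) = Add(-1, -42) = -43)
Add(119560, Function('F')(310, Function('m')(2))) = Add(119560, -43) = 119517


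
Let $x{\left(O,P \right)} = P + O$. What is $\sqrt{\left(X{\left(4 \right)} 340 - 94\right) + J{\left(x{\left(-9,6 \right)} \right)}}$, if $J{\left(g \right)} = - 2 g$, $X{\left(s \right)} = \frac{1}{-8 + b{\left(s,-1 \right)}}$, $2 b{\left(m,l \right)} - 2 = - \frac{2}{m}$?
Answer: $\frac{2 i \sqrt{28362}}{29} \approx 11.615 i$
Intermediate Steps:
$b{\left(m,l \right)} = 1 - \frac{1}{m}$ ($b{\left(m,l \right)} = 1 + \frac{\left(-2\right) \frac{1}{m}}{2} = 1 - \frac{1}{m}$)
$X{\left(s \right)} = \frac{1}{-8 + \frac{-1 + s}{s}}$
$x{\left(O,P \right)} = O + P$
$\sqrt{\left(X{\left(4 \right)} 340 - 94\right) + J{\left(x{\left(-9,6 \right)} \right)}} = \sqrt{\left(\left(-1\right) 4 \frac{1}{1 + 7 \cdot 4} \cdot 340 - 94\right) - 2 \left(-9 + 6\right)} = \sqrt{\left(\left(-1\right) 4 \frac{1}{1 + 28} \cdot 340 - 94\right) - -6} = \sqrt{\left(\left(-1\right) 4 \cdot \frac{1}{29} \cdot 340 - 94\right) + 6} = \sqrt{\left(\left(- \frac{4}{29}\right) 340 - 94\right) + 6} = \sqrt{\left(- \frac{1360}{29} - 94\right) + 6} = \sqrt{- \frac{4086}{29} + 6} = \sqrt{- \frac{3912}{29}} = \frac{2 i \sqrt{28362}}{29}$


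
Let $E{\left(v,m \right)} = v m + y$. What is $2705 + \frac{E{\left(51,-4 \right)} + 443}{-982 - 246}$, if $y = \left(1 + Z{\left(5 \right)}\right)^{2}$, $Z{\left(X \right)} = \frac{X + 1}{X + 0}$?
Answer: $\frac{20759351}{7675} \approx 2704.8$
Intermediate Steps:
$Z{\left(X \right)} = \frac{1 + X}{X}$
$y = \frac{121}{25}$ ($y = \left(1 + \frac{1 + 5}{5}\right)^{2} = \left(1 + \frac{1}{5} \cdot 6\right)^{2} = \left(1 + \frac{6}{5}\right)^{2} = \left(\frac{11}{5}\right)^{2} = \frac{121}{25} \approx 4.84$)
$E{\left(v,m \right)} = \frac{121}{25} + m v$ ($E{\left(v,m \right)} = v m + \frac{121}{25} = m v + \frac{121}{25} = \frac{121}{25} + m v$)
$2705 + \frac{E{\left(51,-4 \right)} + 443}{-982 - 246} = 2705 + \frac{\left(\frac{121}{25} - 204\right) + 443}{-982 - 246} = 2705 + \frac{\left(\frac{121}{25} - 204\right) + 443}{-1228} = 2705 + \left(- \frac{4979}{25} + 443\right) \left(- \frac{1}{1228}\right) = 2705 + \frac{6096}{25} \left(- \frac{1}{1228}\right) = 2705 - \frac{1524}{7675} = \frac{20759351}{7675}$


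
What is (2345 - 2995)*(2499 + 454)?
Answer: -1919450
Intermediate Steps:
(2345 - 2995)*(2499 + 454) = -650*2953 = -1919450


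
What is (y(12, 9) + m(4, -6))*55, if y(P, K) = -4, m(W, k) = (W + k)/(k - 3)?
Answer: -1870/9 ≈ -207.78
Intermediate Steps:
m(W, k) = (W + k)/(-3 + k)
(y(12, 9) + m(4, -6))*55 = (-4 + (4 - 6)/(-3 - 6))*55 = (-4 - 2/(-9))*55 = (-4 - ⅑*(-2))*55 = (-4 + 2/9)*55 = -34/9*55 = -1870/9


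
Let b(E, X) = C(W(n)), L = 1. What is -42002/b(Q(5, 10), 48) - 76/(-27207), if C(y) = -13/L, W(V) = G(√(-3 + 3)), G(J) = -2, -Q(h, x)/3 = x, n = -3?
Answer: 1142749402/353691 ≈ 3230.9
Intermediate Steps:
Q(h, x) = -3*x
W(V) = -2
C(y) = -13 (C(y) = -13/1 = -13*1 = -13)
b(E, X) = -13
-42002/b(Q(5, 10), 48) - 76/(-27207) = -42002/(-13) - 76/(-27207) = -42002*(-1/13) - 76*(-1/27207) = 42002/13 + 76/27207 = 1142749402/353691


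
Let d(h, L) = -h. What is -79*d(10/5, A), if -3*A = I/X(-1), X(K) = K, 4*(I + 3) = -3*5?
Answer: 158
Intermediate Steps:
I = -27/4 (I = -3 + (-3*5)/4 = -3 + (¼)*(-15) = -3 - 15/4 = -27/4 ≈ -6.7500)
A = -9/4 (A = -(-9)/(4*(-1)) = -(-9)*(-1)/4 = -⅓*27/4 = -9/4 ≈ -2.2500)
-79*d(10/5, A) = -(-79)*10/5 = -(-79)*10*(⅕) = -(-79)*2 = -79*(-2) = 158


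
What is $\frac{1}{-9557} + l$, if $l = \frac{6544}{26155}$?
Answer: $\frac{62514853}{249963335} \approx 0.2501$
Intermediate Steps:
$l = \frac{6544}{26155}$ ($l = 6544 \cdot \frac{1}{26155} = \frac{6544}{26155} \approx 0.2502$)
$\frac{1}{-9557} + l = \frac{1}{-9557} + \frac{6544}{26155} = - \frac{1}{9557} + \frac{6544}{26155} = \frac{62514853}{249963335}$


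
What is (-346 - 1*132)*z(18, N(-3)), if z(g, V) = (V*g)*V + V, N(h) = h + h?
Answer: -306876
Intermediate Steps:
N(h) = 2*h
z(g, V) = V + g*V² (z(g, V) = g*V² + V = V + g*V²)
(-346 - 1*132)*z(18, N(-3)) = (-346 - 1*132)*((2*(-3))*(1 + (2*(-3))*18)) = (-346 - 132)*(-6*(1 - 6*18)) = -(-2868)*(1 - 108) = -(-2868)*(-107) = -478*642 = -306876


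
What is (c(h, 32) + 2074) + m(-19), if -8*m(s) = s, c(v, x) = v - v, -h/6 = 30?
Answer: 16611/8 ≈ 2076.4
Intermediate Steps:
h = -180 (h = -6*30 = -180)
c(v, x) = 0
m(s) = -s/8
(c(h, 32) + 2074) + m(-19) = (0 + 2074) - 1/8*(-19) = 2074 + 19/8 = 16611/8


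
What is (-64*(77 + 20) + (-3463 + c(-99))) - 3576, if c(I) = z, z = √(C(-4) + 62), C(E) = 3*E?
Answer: -13247 + 5*√2 ≈ -13240.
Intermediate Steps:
z = 5*√2 (z = √(3*(-4) + 62) = √(-12 + 62) = √50 = 5*√2 ≈ 7.0711)
c(I) = 5*√2
(-64*(77 + 20) + (-3463 + c(-99))) - 3576 = (-64*(77 + 20) + (-3463 + 5*√2)) - 3576 = (-64*97 + (-3463 + 5*√2)) - 3576 = (-6208 + (-3463 + 5*√2)) - 3576 = (-9671 + 5*√2) - 3576 = -13247 + 5*√2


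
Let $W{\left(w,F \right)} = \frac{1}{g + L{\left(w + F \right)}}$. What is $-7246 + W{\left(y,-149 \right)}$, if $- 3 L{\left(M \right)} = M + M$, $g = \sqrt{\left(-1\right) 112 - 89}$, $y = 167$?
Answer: $- \frac{833294}{115} - \frac{i \sqrt{201}}{345} \approx -7246.0 - 0.041094 i$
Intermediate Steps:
$g = i \sqrt{201}$ ($g = \sqrt{-112 - 89} = \sqrt{-201} = i \sqrt{201} \approx 14.177 i$)
$L{\left(M \right)} = - \frac{2 M}{3}$ ($L{\left(M \right)} = - \frac{M + M}{3} = - \frac{2 M}{3}$)
$W{\left(w,F \right)} = \frac{1}{- \frac{2 F}{3} - \frac{2 w}{3} + i \sqrt{201}}$ ($W{\left(w,F \right)} = \frac{1}{i \sqrt{201} - \frac{2 \left(w + F\right)}{3}} = \frac{1}{i \sqrt{201} - \frac{2 \left(F + w\right)}{3}} = \frac{1}{i \sqrt{201} - \left(\frac{2 F}{3} + \frac{2 w}{3}\right)} = \frac{1}{- \frac{2 F}{3} - \frac{2 w}{3} + i \sqrt{201}}$)
$-7246 + W{\left(y,-149 \right)} = -7246 - \frac{3}{2 \left(-149\right) + 2 \cdot 167 - 3 i \sqrt{201}} = -7246 - \frac{3}{-298 + 334 - 3 i \sqrt{201}} = -7246 - \frac{3}{36 - 3 i \sqrt{201}}$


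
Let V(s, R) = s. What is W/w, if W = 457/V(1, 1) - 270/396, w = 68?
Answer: 10039/1496 ≈ 6.7106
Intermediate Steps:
W = 10039/22 (W = 457/1 - 270/396 = 457*1 - 270*1/396 = 457 - 15/22 = 10039/22 ≈ 456.32)
W/w = (10039/22)/68 = (10039/22)*(1/68) = 10039/1496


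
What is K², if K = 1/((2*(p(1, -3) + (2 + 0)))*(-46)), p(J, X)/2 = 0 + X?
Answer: 1/135424 ≈ 7.3842e-6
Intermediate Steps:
p(J, X) = 2*X (p(J, X) = 2*(0 + X) = 2*X)
K = 1/368 (K = 1/((2*(2*(-3) + (2 + 0)))*(-46)) = -1/46/(2*(-6 + 2)) = -1/46/(2*(-4)) = -1/46/(-8) = -⅛*(-1/46) = 1/368 ≈ 0.0027174)
K² = (1/368)² = 1/135424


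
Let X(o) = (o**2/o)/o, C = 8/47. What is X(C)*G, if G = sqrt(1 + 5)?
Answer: sqrt(6) ≈ 2.4495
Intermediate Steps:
C = 8/47 (C = 8*(1/47) = 8/47 ≈ 0.17021)
G = sqrt(6) ≈ 2.4495
X(o) = 1 (X(o) = o/o = 1)
X(C)*G = 1*sqrt(6) = sqrt(6)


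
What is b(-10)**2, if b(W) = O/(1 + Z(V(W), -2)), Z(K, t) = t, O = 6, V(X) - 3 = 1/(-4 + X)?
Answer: 36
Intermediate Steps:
V(X) = 3 + 1/(-4 + X)
b(W) = -6 (b(W) = 6/(1 - 2) = 6/(-1) = -1*6 = -6)
b(-10)**2 = (-6)**2 = 36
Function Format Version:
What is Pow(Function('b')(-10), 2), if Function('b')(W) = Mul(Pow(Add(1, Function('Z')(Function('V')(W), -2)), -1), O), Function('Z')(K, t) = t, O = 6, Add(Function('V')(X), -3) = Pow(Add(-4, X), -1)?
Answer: 36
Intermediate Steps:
Function('V')(X) = Add(3, Pow(Add(-4, X), -1))
Function('b')(W) = -6 (Function('b')(W) = Mul(Pow(Add(1, -2), -1), 6) = Mul(Pow(-1, -1), 6) = Mul(-1, 6) = -6)
Pow(Function('b')(-10), 2) = Pow(-6, 2) = 36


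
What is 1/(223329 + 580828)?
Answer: 1/804157 ≈ 1.2435e-6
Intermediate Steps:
1/(223329 + 580828) = 1/804157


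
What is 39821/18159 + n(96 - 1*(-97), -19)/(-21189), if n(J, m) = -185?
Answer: 94125176/42752339 ≈ 2.2016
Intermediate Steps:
39821/18159 + n(96 - 1*(-97), -19)/(-21189) = 39821/18159 - 185/(-21189) = 39821*(1/18159) - 185*(-1/21189) = 39821/18159 + 185/21189 = 94125176/42752339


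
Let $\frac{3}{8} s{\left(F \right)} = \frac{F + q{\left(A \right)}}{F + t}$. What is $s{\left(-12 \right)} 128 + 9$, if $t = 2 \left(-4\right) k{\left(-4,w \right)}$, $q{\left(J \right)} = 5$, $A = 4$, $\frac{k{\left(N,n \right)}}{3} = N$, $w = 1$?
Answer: $- \frac{175}{9} \approx -19.444$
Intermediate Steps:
$k{\left(N,n \right)} = 3 N$
$t = 96$ ($t = 2 \left(-4\right) 3 \left(-4\right) = \left(-8\right) \left(-12\right) = 96$)
$s{\left(F \right)} = \frac{8 \left(5 + F\right)}{3 \left(96 + F\right)}$ ($s{\left(F \right)} = \frac{8 \frac{F + 5}{F + 96}}{3} = \frac{8 \frac{5 + F}{96 + F}}{3} = \frac{8 \left(5 + F\right)}{3 \left(96 + F\right)}$)
$s{\left(-12 \right)} 128 + 9 = \frac{8 \left(5 - 12\right)}{3 \left(96 - 12\right)} 128 + 9 = \frac{8}{3} \cdot \frac{1}{84} \left(-7\right) 128 + 9 = \left(- \frac{2}{9}\right) 128 + 9 = - \frac{256}{9} + 9 = - \frac{175}{9}$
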